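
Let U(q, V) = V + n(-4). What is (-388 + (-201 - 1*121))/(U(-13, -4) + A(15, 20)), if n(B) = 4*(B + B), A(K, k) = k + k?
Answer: -355/2 ≈ -177.50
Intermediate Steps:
A(K, k) = 2*k
n(B) = 8*B (n(B) = 4*(2*B) = 8*B)
U(q, V) = -32 + V (U(q, V) = V + 8*(-4) = V - 32 = -32 + V)
(-388 + (-201 - 1*121))/(U(-13, -4) + A(15, 20)) = (-388 + (-201 - 1*121))/((-32 - 4) + 2*20) = (-388 + (-201 - 121))/(-36 + 40) = (-388 - 322)/4 = -710*¼ = -355/2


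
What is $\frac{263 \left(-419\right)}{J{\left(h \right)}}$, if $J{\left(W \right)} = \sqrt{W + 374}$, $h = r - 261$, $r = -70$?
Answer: $- \frac{110197 \sqrt{43}}{43} \approx -16805.0$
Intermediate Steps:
$h = -331$ ($h = -70 - 261 = -331$)
$J{\left(W \right)} = \sqrt{374 + W}$
$\frac{263 \left(-419\right)}{J{\left(h \right)}} = \frac{263 \left(-419\right)}{\sqrt{374 - 331}} = - \frac{110197}{\sqrt{43}} = - 110197 \frac{\sqrt{43}}{43} = - \frac{110197 \sqrt{43}}{43}$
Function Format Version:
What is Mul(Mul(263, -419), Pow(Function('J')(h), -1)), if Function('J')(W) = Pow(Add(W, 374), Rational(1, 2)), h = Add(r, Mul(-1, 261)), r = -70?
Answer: Mul(Rational(-110197, 43), Pow(43, Rational(1, 2))) ≈ -16805.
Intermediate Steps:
h = -331 (h = Add(-70, Mul(-1, 261)) = Add(-70, -261) = -331)
Function('J')(W) = Pow(Add(374, W), Rational(1, 2))
Mul(Mul(263, -419), Pow(Function('J')(h), -1)) = Mul(Mul(263, -419), Pow(Pow(Add(374, -331), Rational(1, 2)), -1)) = Mul(-110197, Pow(Pow(43, Rational(1, 2)), -1)) = Mul(-110197, Mul(Rational(1, 43), Pow(43, Rational(1, 2)))) = Mul(Rational(-110197, 43), Pow(43, Rational(1, 2)))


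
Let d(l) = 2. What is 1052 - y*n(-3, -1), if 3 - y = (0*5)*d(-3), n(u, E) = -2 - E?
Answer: 1055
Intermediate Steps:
y = 3 (y = 3 - 0*5*2 = 3 - 0*2 = 3 - 1*0 = 3 + 0 = 3)
1052 - y*n(-3, -1) = 1052 - 3*(-2 - 1*(-1)) = 1052 - 3*(-2 + 1) = 1052 - 3*(-1) = 1052 - 1*(-3) = 1052 + 3 = 1055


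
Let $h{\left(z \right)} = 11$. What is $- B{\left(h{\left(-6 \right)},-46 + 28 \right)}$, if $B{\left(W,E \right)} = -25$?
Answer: $25$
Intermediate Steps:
$- B{\left(h{\left(-6 \right)},-46 + 28 \right)} = \left(-1\right) \left(-25\right) = 25$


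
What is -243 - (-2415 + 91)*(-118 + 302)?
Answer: 427373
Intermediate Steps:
-243 - (-2415 + 91)*(-118 + 302) = -243 - (-2324)*184 = -243 - 1*(-427616) = -243 + 427616 = 427373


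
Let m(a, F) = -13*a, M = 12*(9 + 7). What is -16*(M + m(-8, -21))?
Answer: -4736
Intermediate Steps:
M = 192 (M = 12*16 = 192)
-16*(M + m(-8, -21)) = -16*(192 - 13*(-8)) = -16*(192 + 104) = -16*296 = -4736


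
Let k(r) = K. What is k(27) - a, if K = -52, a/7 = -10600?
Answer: 74148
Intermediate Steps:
a = -74200 (a = 7*(-10600) = -74200)
k(r) = -52
k(27) - a = -52 - 1*(-74200) = -52 + 74200 = 74148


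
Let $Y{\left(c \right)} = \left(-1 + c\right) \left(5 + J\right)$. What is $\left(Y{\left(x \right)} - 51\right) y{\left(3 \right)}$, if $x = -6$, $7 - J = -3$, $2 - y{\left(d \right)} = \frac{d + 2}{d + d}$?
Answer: $-182$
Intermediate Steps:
$y{\left(d \right)} = 2 - \frac{2 + d}{2 d}$ ($y{\left(d \right)} = 2 - \frac{d + 2}{d + d} = 2 - \frac{2 + d}{2 d}$)
$J = 10$ ($J = 7 - -3 = 7 + 3 = 10$)
$Y{\left(c \right)} = -15 + 15 c$ ($Y{\left(c \right)} = \left(-1 + c\right) \left(5 + 10\right) = \left(-1 + c\right) 15 = -15 + 15 c$)
$\left(Y{\left(x \right)} - 51\right) y{\left(3 \right)} = \left(\left(-15 + 15 \left(-6\right)\right) - 51\right) \left(\frac{3}{2} - \frac{1}{3}\right) = \left(\left(-15 - 90\right) - 51\right) \left(\frac{3}{2} - \frac{1}{3}\right) = \left(-105 - 51\right) \left(\frac{3}{2} - \frac{1}{3}\right) = \left(-156\right) \frac{7}{6} = -182$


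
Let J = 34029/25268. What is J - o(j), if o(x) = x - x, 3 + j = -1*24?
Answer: 34029/25268 ≈ 1.3467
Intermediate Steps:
j = -27 (j = -3 - 1*24 = -3 - 24 = -27)
J = 34029/25268 (J = 34029*(1/25268) = 34029/25268 ≈ 1.3467)
o(x) = 0
J - o(j) = 34029/25268 - 1*0 = 34029/25268 + 0 = 34029/25268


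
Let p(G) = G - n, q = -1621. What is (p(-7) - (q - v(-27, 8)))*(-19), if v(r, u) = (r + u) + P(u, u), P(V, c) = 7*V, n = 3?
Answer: -31312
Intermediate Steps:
p(G) = -3 + G (p(G) = G - 1*3 = G - 3 = -3 + G)
v(r, u) = r + 8*u (v(r, u) = (r + u) + 7*u = r + 8*u)
(p(-7) - (q - v(-27, 8)))*(-19) = ((-3 - 7) - (-1621 - (-27 + 8*8)))*(-19) = (-10 - (-1621 - (-27 + 64)))*(-19) = (-10 - (-1621 - 1*37))*(-19) = (-10 - (-1621 - 37))*(-19) = (-10 - 1*(-1658))*(-19) = (-10 + 1658)*(-19) = 1648*(-19) = -31312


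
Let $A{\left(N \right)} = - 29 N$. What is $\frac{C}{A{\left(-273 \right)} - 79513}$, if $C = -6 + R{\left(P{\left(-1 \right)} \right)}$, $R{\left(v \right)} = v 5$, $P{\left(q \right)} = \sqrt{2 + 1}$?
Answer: $\frac{3}{35798} - \frac{5 \sqrt{3}}{71596} \approx -3.7156 \cdot 10^{-5}$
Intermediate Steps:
$P{\left(q \right)} = \sqrt{3}$
$R{\left(v \right)} = 5 v$
$C = -6 + 5 \sqrt{3} \approx 2.6603$
$\frac{C}{A{\left(-273 \right)} - 79513} = \frac{-6 + 5 \sqrt{3}}{\left(-29\right) \left(-273\right) - 79513} = \frac{-6 + 5 \sqrt{3}}{7917 - 79513} = \frac{-6 + 5 \sqrt{3}}{-71596} = - \frac{-6 + 5 \sqrt{3}}{71596} = \frac{3}{35798} - \frac{5 \sqrt{3}}{71596}$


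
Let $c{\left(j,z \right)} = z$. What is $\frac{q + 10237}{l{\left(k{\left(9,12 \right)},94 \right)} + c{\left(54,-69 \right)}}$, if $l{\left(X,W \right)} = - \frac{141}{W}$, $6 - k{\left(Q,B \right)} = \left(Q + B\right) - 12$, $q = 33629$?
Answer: $- \frac{29244}{47} \approx -622.21$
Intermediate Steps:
$k{\left(Q,B \right)} = 18 - B - Q$ ($k{\left(Q,B \right)} = 6 - \left(\left(Q + B\right) - 12\right) = 6 - \left(\left(B + Q\right) - 12\right) = 6 - \left(-12 + B + Q\right) = 18 - B - Q$)
$\frac{q + 10237}{l{\left(k{\left(9,12 \right)},94 \right)} + c{\left(54,-69 \right)}} = \frac{33629 + 10237}{- \frac{141}{94} - 69} = \frac{43866}{\left(-141\right) \frac{1}{94} - 69} = \frac{43866}{- \frac{3}{2} - 69} = \frac{43866}{- \frac{141}{2}} = 43866 \left(- \frac{2}{141}\right) = - \frac{29244}{47}$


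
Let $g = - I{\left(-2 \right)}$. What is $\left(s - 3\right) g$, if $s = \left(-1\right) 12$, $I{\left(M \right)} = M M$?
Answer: $60$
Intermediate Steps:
$I{\left(M \right)} = M^{2}$
$s = -12$
$g = -4$ ($g = - \left(-2\right)^{2} = \left(-1\right) 4 = -4$)
$\left(s - 3\right) g = \left(-12 - 3\right) \left(-4\right) = \left(-15\right) \left(-4\right) = 60$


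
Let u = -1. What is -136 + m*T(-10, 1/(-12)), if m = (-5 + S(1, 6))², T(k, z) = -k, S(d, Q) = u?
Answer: 224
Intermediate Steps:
S(d, Q) = -1
m = 36 (m = (-5 - 1)² = (-6)² = 36)
-136 + m*T(-10, 1/(-12)) = -136 + 36*(-1*(-10)) = -136 + 36*10 = -136 + 360 = 224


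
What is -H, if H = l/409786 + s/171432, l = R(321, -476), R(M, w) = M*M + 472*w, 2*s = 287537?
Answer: -38062872949/70250433552 ≈ -0.54182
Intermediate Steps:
s = 287537/2 (s = (½)*287537 = 287537/2 ≈ 1.4377e+5)
R(M, w) = M² + 472*w
l = -121631 (l = 321² + 472*(-476) = 103041 - 224672 = -121631)
H = 38062872949/70250433552 (H = -121631/409786 + (287537/2)/171432 = -121631*1/409786 + (287537/2)*(1/171432) = -121631/409786 + 287537/342864 = 38062872949/70250433552 ≈ 0.54182)
-H = -1*38062872949/70250433552 = -38062872949/70250433552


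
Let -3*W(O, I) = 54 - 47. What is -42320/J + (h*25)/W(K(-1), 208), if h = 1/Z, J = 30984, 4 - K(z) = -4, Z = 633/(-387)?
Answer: 29657945/5720421 ≈ 5.1846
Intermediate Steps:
Z = -211/129 (Z = 633*(-1/387) = -211/129 ≈ -1.6357)
K(z) = 8 (K(z) = 4 - 1*(-4) = 4 + 4 = 8)
h = -129/211 (h = 1/(-211/129) = -129/211 ≈ -0.61137)
W(O, I) = -7/3 (W(O, I) = -(54 - 47)/3 = -1/3*7 = -7/3)
-42320/J + (h*25)/W(K(-1), 208) = -42320/30984 + (-129/211*25)/(-7/3) = -42320*1/30984 - 3225/211*(-3/7) = -5290/3873 + 9675/1477 = 29657945/5720421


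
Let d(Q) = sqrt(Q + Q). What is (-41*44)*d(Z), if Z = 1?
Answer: -1804*sqrt(2) ≈ -2551.2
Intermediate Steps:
d(Q) = sqrt(2)*sqrt(Q) (d(Q) = sqrt(2*Q) = sqrt(2)*sqrt(Q))
(-41*44)*d(Z) = (-41*44)*(sqrt(2)*sqrt(1)) = -1804*sqrt(2)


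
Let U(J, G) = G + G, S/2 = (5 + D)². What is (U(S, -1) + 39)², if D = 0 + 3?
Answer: 1369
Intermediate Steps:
D = 3
S = 128 (S = 2*(5 + 3)² = 2*8² = 2*64 = 128)
U(J, G) = 2*G
(U(S, -1) + 39)² = (2*(-1) + 39)² = (-2 + 39)² = 37² = 1369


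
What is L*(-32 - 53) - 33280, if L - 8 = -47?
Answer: -29965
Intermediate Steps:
L = -39 (L = 8 - 47 = -39)
L*(-32 - 53) - 33280 = -39*(-32 - 53) - 33280 = -39*(-85) - 33280 = 3315 - 33280 = -29965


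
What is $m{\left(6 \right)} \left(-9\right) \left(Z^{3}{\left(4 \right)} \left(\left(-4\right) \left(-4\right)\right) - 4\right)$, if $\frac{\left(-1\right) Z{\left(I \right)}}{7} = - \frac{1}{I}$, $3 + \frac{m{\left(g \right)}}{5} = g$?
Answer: $- \frac{44145}{4} \approx -11036.0$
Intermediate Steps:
$m{\left(g \right)} = -15 + 5 g$
$Z{\left(I \right)} = \frac{7}{I}$ ($Z{\left(I \right)} = - 7 \left(- \frac{1}{I}\right) = \frac{7}{I}$)
$m{\left(6 \right)} \left(-9\right) \left(Z^{3}{\left(4 \right)} \left(\left(-4\right) \left(-4\right)\right) - 4\right) = \left(-15 + 5 \cdot 6\right) \left(-9\right) \left(\left(\frac{7}{4}\right)^{3} \left(\left(-4\right) \left(-4\right)\right) - 4\right) = \left(-15 + 30\right) \left(-9\right) \left(\left(7 \cdot \frac{1}{4}\right)^{3} \cdot 16 - 4\right) = 15 \left(-9\right) \left(\left(\frac{7}{4}\right)^{3} \cdot 16 - 4\right) = - 135 \left(\frac{343}{64} \cdot 16 - 4\right) = - 135 \left(\frac{343}{4} - 4\right) = \left(-135\right) \frac{327}{4} = - \frac{44145}{4}$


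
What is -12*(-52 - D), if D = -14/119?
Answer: 10584/17 ≈ 622.59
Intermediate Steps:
D = -2/17 (D = -14*1/119 = -2/17 ≈ -0.11765)
-12*(-52 - D) = -12*(-52 - 1*(-2/17)) = -12*(-52 + 2/17) = -12*(-882/17) = 10584/17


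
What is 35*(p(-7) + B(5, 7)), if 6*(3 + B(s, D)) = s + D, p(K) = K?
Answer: -280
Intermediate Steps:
B(s, D) = -3 + D/6 + s/6 (B(s, D) = -3 + (s + D)/6 = -3 + (D + s)/6 = -3 + (D/6 + s/6) = -3 + D/6 + s/6)
35*(p(-7) + B(5, 7)) = 35*(-7 + (-3 + (1/6)*7 + (1/6)*5)) = 35*(-7 + (-3 + 7/6 + 5/6)) = 35*(-7 - 1) = 35*(-8) = -280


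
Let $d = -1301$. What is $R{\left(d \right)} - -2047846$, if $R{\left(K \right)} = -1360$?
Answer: $2046486$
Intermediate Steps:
$R{\left(d \right)} - -2047846 = -1360 - -2047846 = -1360 + 2047846 = 2046486$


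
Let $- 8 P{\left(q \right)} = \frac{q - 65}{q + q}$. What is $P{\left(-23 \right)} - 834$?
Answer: $- \frac{38375}{46} \approx -834.24$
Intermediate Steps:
$P{\left(q \right)} = - \frac{-65 + q}{16 q}$ ($P{\left(q \right)} = - \frac{\left(q - 65\right) \frac{1}{q + q}}{8} = - \frac{\left(-65 + q\right) \frac{1}{2 q}}{8} = - \frac{\frac{1}{2} \frac{1}{q} \left(-65 + q\right)}{8} = - \frac{-65 + q}{16 q}$)
$P{\left(-23 \right)} - 834 = \frac{65 - -23}{16 \left(-23\right)} - 834 = \frac{1}{16} \left(- \frac{1}{23}\right) \left(65 + 23\right) - 834 = \frac{1}{16} \left(- \frac{1}{23}\right) 88 - 834 = - \frac{11}{46} - 834 = - \frac{38375}{46}$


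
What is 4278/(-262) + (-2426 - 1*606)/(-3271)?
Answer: -6599477/428501 ≈ -15.401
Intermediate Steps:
4278/(-262) + (-2426 - 1*606)/(-3271) = 4278*(-1/262) + (-2426 - 606)*(-1/3271) = -2139/131 - 3032*(-1/3271) = -2139/131 + 3032/3271 = -6599477/428501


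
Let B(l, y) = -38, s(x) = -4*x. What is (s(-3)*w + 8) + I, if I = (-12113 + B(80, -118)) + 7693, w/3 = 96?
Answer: -994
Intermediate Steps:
w = 288 (w = 3*96 = 288)
I = -4458 (I = (-12113 - 38) + 7693 = -12151 + 7693 = -4458)
(s(-3)*w + 8) + I = (-4*(-3)*288 + 8) - 4458 = (12*288 + 8) - 4458 = (3456 + 8) - 4458 = 3464 - 4458 = -994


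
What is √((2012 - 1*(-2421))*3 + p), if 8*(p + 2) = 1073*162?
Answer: 13*√829/2 ≈ 187.15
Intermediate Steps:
p = 86905/4 (p = -2 + (1073*162)/8 = -2 + (⅛)*173826 = -2 + 86913/4 = 86905/4 ≈ 21726.)
√((2012 - 1*(-2421))*3 + p) = √((2012 - 1*(-2421))*3 + 86905/4) = √((2012 + 2421)*3 + 86905/4) = √(4433*3 + 86905/4) = √(13299 + 86905/4) = √(140101/4) = 13*√829/2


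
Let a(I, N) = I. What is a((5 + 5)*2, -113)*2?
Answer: 40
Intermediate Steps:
a((5 + 5)*2, -113)*2 = ((5 + 5)*2)*2 = (10*2)*2 = 20*2 = 40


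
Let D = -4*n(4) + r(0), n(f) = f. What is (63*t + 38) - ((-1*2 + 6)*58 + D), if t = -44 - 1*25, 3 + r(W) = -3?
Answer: -4519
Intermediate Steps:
r(W) = -6 (r(W) = -3 - 3 = -6)
t = -69 (t = -44 - 25 = -69)
D = -22 (D = -4*4 - 6 = -16 - 6 = -22)
(63*t + 38) - ((-1*2 + 6)*58 + D) = (63*(-69) + 38) - ((-1*2 + 6)*58 - 22) = (-4347 + 38) - ((-2 + 6)*58 - 22) = -4309 - (4*58 - 22) = -4309 - (232 - 22) = -4309 - 1*210 = -4309 - 210 = -4519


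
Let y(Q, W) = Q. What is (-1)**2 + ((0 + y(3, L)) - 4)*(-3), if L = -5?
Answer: 4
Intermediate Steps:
(-1)**2 + ((0 + y(3, L)) - 4)*(-3) = (-1)**2 + ((0 + 3) - 4)*(-3) = 1 + (3 - 4)*(-3) = 1 - 1*(-3) = 1 + 3 = 4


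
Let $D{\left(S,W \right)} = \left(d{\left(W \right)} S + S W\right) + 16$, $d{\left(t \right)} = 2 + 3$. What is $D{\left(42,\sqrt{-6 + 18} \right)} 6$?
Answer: $1356 + 504 \sqrt{3} \approx 2229.0$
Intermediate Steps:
$d{\left(t \right)} = 5$
$D{\left(S,W \right)} = 16 + 5 S + S W$ ($D{\left(S,W \right)} = \left(5 S + S W\right) + 16 = 16 + 5 S + S W$)
$D{\left(42,\sqrt{-6 + 18} \right)} 6 = \left(16 + 5 \cdot 42 + 42 \sqrt{-6 + 18}\right) 6 = \left(16 + 210 + 42 \sqrt{12}\right) 6 = \left(16 + 210 + 42 \cdot 2 \sqrt{3}\right) 6 = \left(16 + 210 + 84 \sqrt{3}\right) 6 = \left(226 + 84 \sqrt{3}\right) 6 = 1356 + 504 \sqrt{3}$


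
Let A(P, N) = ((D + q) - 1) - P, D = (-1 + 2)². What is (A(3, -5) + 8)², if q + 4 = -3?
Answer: 4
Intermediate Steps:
q = -7 (q = -4 - 3 = -7)
D = 1 (D = 1² = 1)
A(P, N) = -7 - P (A(P, N) = ((1 - 7) - 1) - P = (-6 - 1) - P = -7 - P)
(A(3, -5) + 8)² = ((-7 - 1*3) + 8)² = ((-7 - 3) + 8)² = (-10 + 8)² = (-2)² = 4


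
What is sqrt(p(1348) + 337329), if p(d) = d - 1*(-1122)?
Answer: sqrt(339799) ≈ 582.92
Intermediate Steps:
p(d) = 1122 + d (p(d) = d + 1122 = 1122 + d)
sqrt(p(1348) + 337329) = sqrt((1122 + 1348) + 337329) = sqrt(2470 + 337329) = sqrt(339799)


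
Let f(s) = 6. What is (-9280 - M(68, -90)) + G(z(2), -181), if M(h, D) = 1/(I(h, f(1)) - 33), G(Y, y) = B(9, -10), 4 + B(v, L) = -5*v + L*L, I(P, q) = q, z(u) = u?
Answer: -249182/27 ≈ -9229.0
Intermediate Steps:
B(v, L) = -4 + L² - 5*v (B(v, L) = -4 + (-5*v + L*L) = -4 + (-5*v + L²) = -4 + (L² - 5*v) = -4 + L² - 5*v)
G(Y, y) = 51 (G(Y, y) = -4 + (-10)² - 5*9 = -4 + 100 - 45 = 51)
M(h, D) = -1/27 (M(h, D) = 1/(6 - 33) = 1/(-27) = -1/27)
(-9280 - M(68, -90)) + G(z(2), -181) = (-9280 - 1*(-1/27)) + 51 = (-9280 + 1/27) + 51 = -250559/27 + 51 = -249182/27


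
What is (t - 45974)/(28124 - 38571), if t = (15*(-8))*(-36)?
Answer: 41654/10447 ≈ 3.9872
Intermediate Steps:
t = 4320 (t = -120*(-36) = 4320)
(t - 45974)/(28124 - 38571) = (4320 - 45974)/(28124 - 38571) = -41654/(-10447) = -41654*(-1/10447) = 41654/10447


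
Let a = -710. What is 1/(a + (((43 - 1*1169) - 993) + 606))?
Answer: -1/2223 ≈ -0.00044984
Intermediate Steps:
1/(a + (((43 - 1*1169) - 993) + 606)) = 1/(-710 + (((43 - 1*1169) - 993) + 606)) = 1/(-710 + (((43 - 1169) - 993) + 606)) = 1/(-710 + ((-1126 - 993) + 606)) = 1/(-710 + (-2119 + 606)) = 1/(-710 - 1513) = 1/(-2223) = -1/2223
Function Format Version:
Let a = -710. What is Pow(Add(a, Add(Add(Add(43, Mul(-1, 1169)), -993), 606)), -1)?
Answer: Rational(-1, 2223) ≈ -0.00044984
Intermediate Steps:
Pow(Add(a, Add(Add(Add(43, Mul(-1, 1169)), -993), 606)), -1) = Pow(Add(-710, Add(Add(Add(43, Mul(-1, 1169)), -993), 606)), -1) = Pow(Add(-710, Add(Add(Add(43, -1169), -993), 606)), -1) = Pow(Add(-710, Add(Add(-1126, -993), 606)), -1) = Pow(Add(-710, Add(-2119, 606)), -1) = Pow(Add(-710, -1513), -1) = Pow(-2223, -1) = Rational(-1, 2223)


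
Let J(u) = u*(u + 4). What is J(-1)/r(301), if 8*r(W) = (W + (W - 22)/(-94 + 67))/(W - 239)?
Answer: -558/109 ≈ -5.1193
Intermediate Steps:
J(u) = u*(4 + u)
r(W) = (22/27 + 26*W/27)/(8*(-239 + W)) (r(W) = ((W + (W - 22)/(-94 + 67))/(W - 239))/8 = ((W + (-22 + W)/(-27))/(-239 + W))/8 = ((W + (-22 + W)*(-1/27))/(-239 + W))/8 = ((W + (22/27 - W/27))/(-239 + W))/8 = ((22/27 + 26*W/27)/(-239 + W))/8 = (22/27 + 26*W/27)/(8*(-239 + W)))
J(-1)/r(301) = (-(4 - 1))/(((11 + 13*301)/(108*(-239 + 301)))) = (-1*3)/(((1/108)*(11 + 3913)/62)) = -3/((1/108)*(1/62)*3924) = -3/109/186 = -3*186/109 = -558/109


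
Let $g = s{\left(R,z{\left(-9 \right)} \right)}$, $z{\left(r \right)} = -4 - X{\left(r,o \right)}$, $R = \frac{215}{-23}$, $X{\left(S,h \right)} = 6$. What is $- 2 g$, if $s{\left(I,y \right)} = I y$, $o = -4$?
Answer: $- \frac{4300}{23} \approx -186.96$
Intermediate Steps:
$R = - \frac{215}{23}$ ($R = 215 \left(- \frac{1}{23}\right) = - \frac{215}{23} \approx -9.3478$)
$z{\left(r \right)} = -10$ ($z{\left(r \right)} = -4 - 6 = -10$)
$g = \frac{2150}{23}$ ($g = \left(- \frac{215}{23}\right) \left(-10\right) = \frac{2150}{23} \approx 93.478$)
$- 2 g = \left(-2\right) \frac{2150}{23} = - \frac{4300}{23}$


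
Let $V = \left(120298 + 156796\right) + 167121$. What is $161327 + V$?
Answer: $605542$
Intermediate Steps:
$V = 444215$ ($V = 277094 + 167121 = 444215$)
$161327 + V = 161327 + 444215 = 605542$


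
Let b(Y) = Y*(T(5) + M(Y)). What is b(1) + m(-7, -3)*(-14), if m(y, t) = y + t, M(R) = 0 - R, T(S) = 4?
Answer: 143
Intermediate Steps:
M(R) = -R
b(Y) = Y*(4 - Y)
m(y, t) = t + y
b(1) + m(-7, -3)*(-14) = 1*(4 - 1*1) + (-3 - 7)*(-14) = 1*(4 - 1) - 10*(-14) = 1*3 + 140 = 3 + 140 = 143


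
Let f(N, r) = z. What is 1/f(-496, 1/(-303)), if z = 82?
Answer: 1/82 ≈ 0.012195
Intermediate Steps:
f(N, r) = 82
1/f(-496, 1/(-303)) = 1/82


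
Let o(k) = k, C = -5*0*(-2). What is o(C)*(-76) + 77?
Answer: 77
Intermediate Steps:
C = 0 (C = 0*(-2) = 0)
o(C)*(-76) + 77 = 0*(-76) + 77 = 0 + 77 = 77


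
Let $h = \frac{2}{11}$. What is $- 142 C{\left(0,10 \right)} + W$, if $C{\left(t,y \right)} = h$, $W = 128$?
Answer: $\frac{1124}{11} \approx 102.18$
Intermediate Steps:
$h = \frac{2}{11}$ ($h = 2 \cdot \frac{1}{11} = \frac{2}{11} \approx 0.18182$)
$C{\left(t,y \right)} = \frac{2}{11}$
$- 142 C{\left(0,10 \right)} + W = \left(-142\right) \frac{2}{11} + 128 = - \frac{284}{11} + 128 = \frac{1124}{11}$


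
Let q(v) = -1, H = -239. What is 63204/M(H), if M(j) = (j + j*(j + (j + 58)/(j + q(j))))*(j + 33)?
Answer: -7584480/1401667363 ≈ -0.0054110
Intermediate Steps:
M(j) = (33 + j)*(j + j*(j + (58 + j)/(-1 + j))) (M(j) = (j + j*(j + (j + 58)/(j - 1)))*(j + 33) = (j + j*(j + (58 + j)/(-1 + j)))*(33 + j) = (33 + j)*(j + j*(j + (58 + j)/(-1 + j))))
63204/M(H) = 63204/((-239*(1881 + (-239)**3 + 34*(-239)**2 + 90*(-239))/(-1 - 239))) = 63204/((-239*(1881 - 13651919 + 34*57121 - 21510)/(-240))) = 63204/((-239*(-1/240)*(1881 - 13651919 + 1942114 - 21510))) = 63204/((-239*(-1/240)*(-11729434))) = 63204/(-1401667363/120) = 63204*(-120/1401667363) = -7584480/1401667363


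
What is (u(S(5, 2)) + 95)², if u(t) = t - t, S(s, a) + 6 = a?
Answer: 9025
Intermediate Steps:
S(s, a) = -6 + a
u(t) = 0
(u(S(5, 2)) + 95)² = (0 + 95)² = 95² = 9025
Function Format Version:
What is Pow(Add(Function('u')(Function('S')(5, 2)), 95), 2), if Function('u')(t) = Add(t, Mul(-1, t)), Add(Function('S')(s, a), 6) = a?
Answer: 9025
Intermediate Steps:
Function('S')(s, a) = Add(-6, a)
Function('u')(t) = 0
Pow(Add(Function('u')(Function('S')(5, 2)), 95), 2) = Pow(Add(0, 95), 2) = Pow(95, 2) = 9025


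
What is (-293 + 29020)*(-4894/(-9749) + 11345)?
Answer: 3177415878373/9749 ≈ 3.2592e+8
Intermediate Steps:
(-293 + 29020)*(-4894/(-9749) + 11345) = 28727*(-4894*(-1/9749) + 11345) = 28727*(4894/9749 + 11345) = 28727*(110607299/9749) = 3177415878373/9749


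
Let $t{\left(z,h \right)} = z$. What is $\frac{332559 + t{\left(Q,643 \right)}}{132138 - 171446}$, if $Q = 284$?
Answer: $- \frac{332843}{39308} \approx -8.4676$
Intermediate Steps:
$\frac{332559 + t{\left(Q,643 \right)}}{132138 - 171446} = \frac{332559 + 284}{132138 - 171446} = \frac{332843}{-39308} = 332843 \left(- \frac{1}{39308}\right) = - \frac{332843}{39308}$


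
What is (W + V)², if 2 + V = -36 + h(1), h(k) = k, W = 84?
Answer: 2209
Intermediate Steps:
V = -37 (V = -2 + (-36 + 1) = -2 - 35 = -37)
(W + V)² = (84 - 37)² = 47² = 2209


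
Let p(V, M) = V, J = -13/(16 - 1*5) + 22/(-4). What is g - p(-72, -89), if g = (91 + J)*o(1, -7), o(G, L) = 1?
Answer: 3439/22 ≈ 156.32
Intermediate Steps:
J = -147/22 (J = -13/(16 - 5) + 22*(-¼) = -13/11 - 11/2 = -147/22 ≈ -6.6818)
g = 1855/22 (g = (91 - 147/22)*1 = (1855/22)*1 = 1855/22 ≈ 84.318)
g - p(-72, -89) = 1855/22 - 1*(-72) = 1855/22 + 72 = 3439/22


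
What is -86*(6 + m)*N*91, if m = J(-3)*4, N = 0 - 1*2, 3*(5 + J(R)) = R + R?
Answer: -344344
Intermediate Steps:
J(R) = -5 + 2*R/3 (J(R) = -5 + (R + R)/3 = -5 + (2*R)/3 = -5 + 2*R/3)
N = -2 (N = 0 - 2 = -2)
m = -28 (m = (-5 + (2/3)*(-3))*4 = (-5 - 2)*4 = -7*4 = -28)
-86*(6 + m)*N*91 = -86*(6 - 28)*(-2)*91 = -(-1892)*(-2)*91 = -86*44*91 = -3784*91 = -344344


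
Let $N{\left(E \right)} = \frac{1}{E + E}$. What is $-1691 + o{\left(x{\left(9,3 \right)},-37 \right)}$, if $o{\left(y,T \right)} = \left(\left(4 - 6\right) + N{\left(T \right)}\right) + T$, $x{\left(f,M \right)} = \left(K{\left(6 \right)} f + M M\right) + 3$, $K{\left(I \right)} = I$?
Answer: $- \frac{128021}{74} \approx -1730.0$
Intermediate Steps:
$N{\left(E \right)} = \frac{1}{2 E}$
$x{\left(f,M \right)} = 3 + M^{2} + 6 f$ ($x{\left(f,M \right)} = \left(6 f + M M\right) + 3 = \left(6 f + M^{2}\right) + 3 = \left(M^{2} + 6 f\right) + 3 = 3 + M^{2} + 6 f$)
$o{\left(y,T \right)} = -2 + T + \frac{1}{2 T}$ ($o{\left(y,T \right)} = \left(\left(4 - 6\right) + \frac{1}{2 T}\right) + T = \left(-2 + \frac{1}{2 T}\right) + T = -2 + T + \frac{1}{2 T}$)
$-1691 + o{\left(x{\left(9,3 \right)},-37 \right)} = -1691 - \left(39 + \frac{1}{74}\right) = -1691 - \frac{2887}{74} = - \frac{128021}{74}$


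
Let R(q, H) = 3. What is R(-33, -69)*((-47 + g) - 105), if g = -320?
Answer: -1416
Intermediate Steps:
R(-33, -69)*((-47 + g) - 105) = 3*((-47 - 320) - 105) = 3*(-367 - 105) = 3*(-472) = -1416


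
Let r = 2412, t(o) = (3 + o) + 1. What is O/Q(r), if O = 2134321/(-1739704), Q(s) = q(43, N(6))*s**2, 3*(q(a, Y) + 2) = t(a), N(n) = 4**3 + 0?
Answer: -2134321/138322417606272 ≈ -1.5430e-8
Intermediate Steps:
N(n) = 64 (N(n) = 64 + 0 = 64)
t(o) = 4 + o
q(a, Y) = -2/3 + a/3 (q(a, Y) = -2 + (4 + a)/3 = -2 + (4/3 + a/3) = -2/3 + a/3)
Q(s) = 41*s**2/3 (Q(s) = (-2/3 + (1/3)*43)*s**2 = (-2/3 + 43/3)*s**2 = 41*s**2/3)
O = -2134321/1739704 (O = 2134321*(-1/1739704) = -2134321/1739704 ≈ -1.2268)
O/Q(r) = -2134321/(1739704*((41/3)*2412**2)) = -2134321/(1739704*((41/3)*5817744)) = -2134321/1739704/79509168 = -2134321/1739704*1/79509168 = -2134321/138322417606272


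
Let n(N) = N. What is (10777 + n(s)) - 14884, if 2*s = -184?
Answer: -4199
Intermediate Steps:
s = -92 (s = (½)*(-184) = -92)
(10777 + n(s)) - 14884 = (10777 - 92) - 14884 = 10685 - 14884 = -4199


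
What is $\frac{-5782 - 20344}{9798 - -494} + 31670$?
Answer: $\frac{162960757}{5146} \approx 31667.0$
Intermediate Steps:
$\frac{-5782 - 20344}{9798 - -494} + 31670 = - \frac{26126}{9798 + \left(-5949 + 6443\right)} + 31670 = - \frac{26126}{9798 + 494} + 31670 = - \frac{26126}{10292} + 31670 = \left(-26126\right) \frac{1}{10292} + 31670 = - \frac{13063}{5146} + 31670 = \frac{162960757}{5146}$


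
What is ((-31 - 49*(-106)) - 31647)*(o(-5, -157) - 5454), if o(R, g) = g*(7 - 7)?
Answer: 144443736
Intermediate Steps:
o(R, g) = 0 (o(R, g) = g*0 = 0)
((-31 - 49*(-106)) - 31647)*(o(-5, -157) - 5454) = ((-31 - 49*(-106)) - 31647)*(0 - 5454) = ((-31 + 5194) - 31647)*(-5454) = (5163 - 31647)*(-5454) = -26484*(-5454) = 144443736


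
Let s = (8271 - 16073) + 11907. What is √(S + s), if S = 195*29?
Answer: 4*√610 ≈ 98.793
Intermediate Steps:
s = 4105 (s = -7802 + 11907 = 4105)
S = 5655
√(S + s) = √(5655 + 4105) = √9760 = 4*√610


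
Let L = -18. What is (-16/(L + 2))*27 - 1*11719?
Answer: -11692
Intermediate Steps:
(-16/(L + 2))*27 - 1*11719 = (-16/(-18 + 2))*27 - 1*11719 = (-16/(-16))*27 - 11719 = -1/16*(-16)*27 - 11719 = 1*27 - 11719 = 27 - 11719 = -11692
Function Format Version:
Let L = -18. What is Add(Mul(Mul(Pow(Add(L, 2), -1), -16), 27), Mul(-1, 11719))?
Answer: -11692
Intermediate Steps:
Add(Mul(Mul(Pow(Add(L, 2), -1), -16), 27), Mul(-1, 11719)) = Add(Mul(Mul(Pow(Add(-18, 2), -1), -16), 27), Mul(-1, 11719)) = Add(Mul(Mul(Pow(-16, -1), -16), 27), -11719) = Add(Mul(Mul(Rational(-1, 16), -16), 27), -11719) = Add(Mul(1, 27), -11719) = Add(27, -11719) = -11692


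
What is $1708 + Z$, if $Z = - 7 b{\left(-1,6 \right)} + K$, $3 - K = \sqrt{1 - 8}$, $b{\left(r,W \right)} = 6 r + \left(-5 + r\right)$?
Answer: $1795 - i \sqrt{7} \approx 1795.0 - 2.6458 i$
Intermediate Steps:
$b{\left(r,W \right)} = -5 + 7 r$
$K = 3 - i \sqrt{7}$ ($K = 3 - \sqrt{1 - 8} = 3 - \sqrt{-7} = 3 - i \sqrt{7} \approx 3.0 - 2.6458 i$)
$Z = 87 - i \sqrt{7}$ ($Z = - 7 \left(-5 + 7 \left(-1\right)\right) + \left(3 - i \sqrt{7}\right) = - 7 \left(-5 - 7\right) + \left(3 - i \sqrt{7}\right) = \left(-7\right) \left(-12\right) + \left(3 - i \sqrt{7}\right) = 84 + \left(3 - i \sqrt{7}\right) = 87 - i \sqrt{7} \approx 87.0 - 2.6458 i$)
$1708 + Z = 1708 + \left(87 - i \sqrt{7}\right) = 1795 - i \sqrt{7}$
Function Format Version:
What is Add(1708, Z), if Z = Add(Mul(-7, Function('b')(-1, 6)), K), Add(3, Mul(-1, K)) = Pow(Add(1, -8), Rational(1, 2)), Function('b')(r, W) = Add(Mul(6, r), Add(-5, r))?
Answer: Add(1795, Mul(-1, I, Pow(7, Rational(1, 2)))) ≈ Add(1795.0, Mul(-2.6458, I))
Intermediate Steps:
Function('b')(r, W) = Add(-5, Mul(7, r))
K = Add(3, Mul(-1, I, Pow(7, Rational(1, 2)))) (K = Add(3, Mul(-1, Pow(Add(1, -8), Rational(1, 2)))) = Add(3, Mul(-1, Pow(-7, Rational(1, 2)))) = Add(3, Mul(-1, Mul(I, Pow(7, Rational(1, 2))))) = Add(3, Mul(-1, I, Pow(7, Rational(1, 2)))) ≈ Add(3.0000, Mul(-2.6458, I)))
Z = Add(87, Mul(-1, I, Pow(7, Rational(1, 2)))) (Z = Add(Mul(-7, Add(-5, Mul(7, -1))), Add(3, Mul(-1, I, Pow(7, Rational(1, 2))))) = Add(Mul(-7, Add(-5, -7)), Add(3, Mul(-1, I, Pow(7, Rational(1, 2))))) = Add(Mul(-7, -12), Add(3, Mul(-1, I, Pow(7, Rational(1, 2))))) = Add(84, Add(3, Mul(-1, I, Pow(7, Rational(1, 2))))) = Add(87, Mul(-1, I, Pow(7, Rational(1, 2)))) ≈ Add(87.000, Mul(-2.6458, I)))
Add(1708, Z) = Add(1708, Add(87, Mul(-1, I, Pow(7, Rational(1, 2))))) = Add(1795, Mul(-1, I, Pow(7, Rational(1, 2))))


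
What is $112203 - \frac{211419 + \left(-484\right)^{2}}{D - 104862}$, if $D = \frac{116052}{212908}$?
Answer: $\frac{626280352489408}{5581460661} \approx 1.1221 \cdot 10^{5}$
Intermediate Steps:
$D = \frac{29013}{53227}$ ($D = 116052 \cdot \frac{1}{212908} = \frac{29013}{53227} \approx 0.54508$)
$112203 - \frac{211419 + \left(-484\right)^{2}}{D - 104862} = 112203 - \frac{211419 + \left(-484\right)^{2}}{\frac{29013}{53227} - 104862} = 112203 - \frac{211419 + 234256}{- \frac{5581460661}{53227}} = 112203 - 445675 \left(- \frac{53227}{5581460661}\right) = 112203 - - \frac{23721943225}{5581460661} = 112203 + \frac{23721943225}{5581460661} = \frac{626280352489408}{5581460661}$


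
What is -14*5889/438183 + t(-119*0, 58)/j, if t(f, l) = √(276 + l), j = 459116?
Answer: -27482/146061 + √334/459116 ≈ -0.18811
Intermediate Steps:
-14*5889/438183 + t(-119*0, 58)/j = -14*5889/438183 + √(276 + 58)/459116 = -82446*1/438183 + √334*(1/459116) = -27482/146061 + √334/459116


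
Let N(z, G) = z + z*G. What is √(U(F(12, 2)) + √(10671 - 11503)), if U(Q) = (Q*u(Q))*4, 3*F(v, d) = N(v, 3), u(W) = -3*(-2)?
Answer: 2*√(96 + 2*I*√13) ≈ 19.61 + 0.73546*I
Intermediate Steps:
N(z, G) = z + G*z
u(W) = 6
F(v, d) = 4*v/3 (F(v, d) = (v*(1 + 3))/3 = (v*4)/3 = (4*v)/3 = 4*v/3)
U(Q) = 24*Q (U(Q) = (Q*6)*4 = (6*Q)*4 = 24*Q)
√(U(F(12, 2)) + √(10671 - 11503)) = √(24*((4/3)*12) + √(10671 - 11503)) = √(24*16 + √(-832)) = √(384 + 8*I*√13)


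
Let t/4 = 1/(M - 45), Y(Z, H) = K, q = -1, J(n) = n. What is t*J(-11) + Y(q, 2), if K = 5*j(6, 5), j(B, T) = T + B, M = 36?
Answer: 539/9 ≈ 59.889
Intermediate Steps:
j(B, T) = B + T
K = 55 (K = 5*(6 + 5) = 5*11 = 55)
Y(Z, H) = 55
t = -4/9 (t = 4/(36 - 45) = 4/(-9) = 4*(-⅑) = -4/9 ≈ -0.44444)
t*J(-11) + Y(q, 2) = -4/9*(-11) + 55 = 44/9 + 55 = 539/9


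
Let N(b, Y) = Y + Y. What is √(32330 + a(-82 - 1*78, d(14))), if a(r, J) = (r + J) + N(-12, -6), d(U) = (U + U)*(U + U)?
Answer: √32942 ≈ 181.50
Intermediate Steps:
N(b, Y) = 2*Y
d(U) = 4*U² (d(U) = (2*U)*(2*U) = 4*U²)
a(r, J) = -12 + J + r (a(r, J) = (r + J) + 2*(-6) = (J + r) - 12 = -12 + J + r)
√(32330 + a(-82 - 1*78, d(14))) = √(32330 + (-12 + 4*14² + (-82 - 1*78))) = √(32330 + (-12 + 4*196 + (-82 - 78))) = √(32330 + (-12 + 784 - 160)) = √(32330 + 612) = √32942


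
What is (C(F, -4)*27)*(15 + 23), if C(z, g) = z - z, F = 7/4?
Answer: 0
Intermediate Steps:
F = 7/4 (F = 7*(¼) = 7/4 ≈ 1.7500)
C(z, g) = 0
(C(F, -4)*27)*(15 + 23) = (0*27)*(15 + 23) = 0*38 = 0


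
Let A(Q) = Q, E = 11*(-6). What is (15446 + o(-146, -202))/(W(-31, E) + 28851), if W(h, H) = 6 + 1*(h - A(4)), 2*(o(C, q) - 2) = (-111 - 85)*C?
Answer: 14878/14411 ≈ 1.0324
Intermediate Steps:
o(C, q) = 2 - 98*C (o(C, q) = 2 + ((-111 - 85)*C)/2 = 2 + (-196*C)/2 = 2 - 98*C)
E = -66
W(h, H) = 2 + h (W(h, H) = 6 + 1*(h - 1*4) = 6 + 1*(h - 4) = 6 + 1*(-4 + h) = 6 + (-4 + h) = 2 + h)
(15446 + o(-146, -202))/(W(-31, E) + 28851) = (15446 + (2 - 98*(-146)))/((2 - 31) + 28851) = (15446 + (2 + 14308))/(-29 + 28851) = (15446 + 14310)/28822 = 29756*(1/28822) = 14878/14411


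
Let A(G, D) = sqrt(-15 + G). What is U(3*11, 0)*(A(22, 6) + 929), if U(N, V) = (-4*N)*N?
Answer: -4046724 - 4356*sqrt(7) ≈ -4.0582e+6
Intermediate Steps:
U(N, V) = -4*N**2
U(3*11, 0)*(A(22, 6) + 929) = (-4*(3*11)**2)*(sqrt(-15 + 22) + 929) = (-4*33**2)*(sqrt(7) + 929) = (-4*1089)*(929 + sqrt(7)) = -4356*(929 + sqrt(7)) = -4046724 - 4356*sqrt(7)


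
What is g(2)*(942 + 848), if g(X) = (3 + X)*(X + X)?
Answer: 35800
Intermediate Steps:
g(X) = 2*X*(3 + X) (g(X) = (3 + X)*(2*X) = 2*X*(3 + X))
g(2)*(942 + 848) = (2*2*(3 + 2))*(942 + 848) = (2*2*5)*1790 = 20*1790 = 35800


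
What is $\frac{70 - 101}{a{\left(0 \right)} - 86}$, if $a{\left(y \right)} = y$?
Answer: $\frac{31}{86} \approx 0.36047$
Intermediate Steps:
$\frac{70 - 101}{a{\left(0 \right)} - 86} = \frac{70 - 101}{0 - 86} = - \frac{31}{-86} = \left(-31\right) \left(- \frac{1}{86}\right) = \frac{31}{86}$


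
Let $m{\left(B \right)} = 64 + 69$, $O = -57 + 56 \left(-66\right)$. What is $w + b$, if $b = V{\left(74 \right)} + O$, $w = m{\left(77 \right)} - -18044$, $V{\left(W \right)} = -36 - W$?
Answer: $14314$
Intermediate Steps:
$O = -3753$ ($O = -57 - 3696 = -3753$)
$m{\left(B \right)} = 133$
$w = 18177$ ($w = 133 - -18044 = 133 + 18044 = 18177$)
$b = -3863$ ($b = \left(-36 - 74\right) - 3753 = -110 - 3753 = -3863$)
$w + b = 18177 - 3863 = 14314$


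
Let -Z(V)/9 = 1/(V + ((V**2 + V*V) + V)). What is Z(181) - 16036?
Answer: -1056515833/65884 ≈ -16036.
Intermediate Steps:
Z(V) = -9/(2*V + 2*V**2) (Z(V) = -9/(V + ((V**2 + V*V) + V)) = -9/(V + ((V**2 + V**2) + V)) = -9/(V + (2*V**2 + V)) = -9/(V + (V + 2*V**2)) = -9/(2*V + 2*V**2))
Z(181) - 16036 = -9/2/(181*(1 + 181)) - 16036 = -9/2*1/181/182 - 16036 = -9/2*1/181*1/182 - 16036 = -9/65884 - 16036 = -1056515833/65884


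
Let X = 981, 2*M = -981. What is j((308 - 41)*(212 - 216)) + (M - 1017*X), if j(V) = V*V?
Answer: 284913/2 ≈ 1.4246e+5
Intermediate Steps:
j(V) = V²
M = -981/2 (M = (½)*(-981) = -981/2 ≈ -490.50)
j((308 - 41)*(212 - 216)) + (M - 1017*X) = ((308 - 41)*(212 - 216))² + (-981/2 - 1017*981) = (267*(-4))² + (-981/2 - 997677) = (-1068)² - 1996335/2 = 1140624 - 1996335/2 = 284913/2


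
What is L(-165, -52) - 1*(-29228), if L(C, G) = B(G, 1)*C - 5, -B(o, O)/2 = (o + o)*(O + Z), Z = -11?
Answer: 372423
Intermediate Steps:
B(o, O) = -4*o*(-11 + O) (B(o, O) = -2*(o + o)*(O - 11) = -2*2*o*(-11 + O) = -4*o*(-11 + O))
L(C, G) = -5 + 40*C*G (L(C, G) = (4*G*(11 - 1*1))*C - 5 = (4*G*(11 - 1))*C - 5 = (4*G*10)*C - 5 = (40*G)*C - 5 = 40*C*G - 5 = -5 + 40*C*G)
L(-165, -52) - 1*(-29228) = (-5 + 40*(-165)*(-52)) - 1*(-29228) = (-5 + 343200) + 29228 = 343195 + 29228 = 372423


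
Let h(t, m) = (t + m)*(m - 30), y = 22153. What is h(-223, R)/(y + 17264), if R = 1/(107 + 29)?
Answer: 41234611/243018944 ≈ 0.16968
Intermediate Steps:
R = 1/136 ≈ 0.0073529
h(t, m) = (-30 + m)*(m + t) (h(t, m) = (m + t)*(-30 + m) = (-30 + m)*(m + t))
h(-223, R)/(y + 17264) = ((1/136)² - 30*1/136 - 30*(-223) + (1/136)*(-223))/(22153 + 17264) = (1/18496 - 15/68 + 6690 - 223/136)/39417 = (123703833/18496)*(1/39417) = 41234611/243018944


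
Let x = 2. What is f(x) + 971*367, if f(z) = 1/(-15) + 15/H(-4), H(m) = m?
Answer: 21381191/60 ≈ 3.5635e+5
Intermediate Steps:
f(z) = -229/60 (f(z) = 1/(-15) + 15/(-4) = 1*(-1/15) + 15*(-¼) = -1/15 - 15/4 = -229/60)
f(x) + 971*367 = -229/60 + 971*367 = -229/60 + 356357 = 21381191/60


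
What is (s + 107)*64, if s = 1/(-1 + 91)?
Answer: 308192/45 ≈ 6848.7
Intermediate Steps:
s = 1/90 ≈ 0.011111
(s + 107)*64 = (1/90 + 107)*64 = (9631/90)*64 = 308192/45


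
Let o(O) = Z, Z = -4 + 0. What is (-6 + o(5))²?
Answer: 100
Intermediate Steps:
Z = -4
o(O) = -4
(-6 + o(5))² = (-6 - 4)² = (-10)² = 100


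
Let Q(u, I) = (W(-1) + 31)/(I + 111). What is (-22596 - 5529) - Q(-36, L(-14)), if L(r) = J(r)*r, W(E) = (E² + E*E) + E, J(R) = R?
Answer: -8634407/307 ≈ -28125.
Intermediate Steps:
W(E) = E + 2*E² (W(E) = (E² + E²) + E = 2*E² + E = E + 2*E²)
L(r) = r² (L(r) = r*r = r²)
Q(u, I) = 32/(111 + I) (Q(u, I) = (-(1 + 2*(-1)) + 31)/(I + 111) = (-(1 - 2) + 31)/(111 + I) = (-1*(-1) + 31)/(111 + I) = (1 + 31)/(111 + I) = 32/(111 + I))
(-22596 - 5529) - Q(-36, L(-14)) = (-22596 - 5529) - 32/(111 + (-14)²) = -28125 - 32/(111 + 196) = -28125 - 32/307 = -8634407/307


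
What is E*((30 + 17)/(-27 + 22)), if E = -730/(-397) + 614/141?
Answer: -346688/5955 ≈ -58.218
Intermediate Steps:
E = 346688/55977 (E = -730*(-1/397) + 614*(1/141) = 730/397 + 614/141 = 346688/55977 ≈ 6.1934)
E*((30 + 17)/(-27 + 22)) = 346688*((30 + 17)/(-27 + 22))/55977 = 346688*(47/(-5))/55977 = 346688*(47*(-⅕))/55977 = (346688/55977)*(-47/5) = -346688/5955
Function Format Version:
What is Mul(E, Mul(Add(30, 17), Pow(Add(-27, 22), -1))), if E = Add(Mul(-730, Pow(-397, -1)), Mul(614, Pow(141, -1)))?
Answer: Rational(-346688, 5955) ≈ -58.218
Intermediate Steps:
E = Rational(346688, 55977) (E = Add(Mul(-730, Rational(-1, 397)), Mul(614, Rational(1, 141))) = Add(Rational(730, 397), Rational(614, 141)) = Rational(346688, 55977) ≈ 6.1934)
Mul(E, Mul(Add(30, 17), Pow(Add(-27, 22), -1))) = Mul(Rational(346688, 55977), Mul(Add(30, 17), Pow(Add(-27, 22), -1))) = Mul(Rational(346688, 55977), Mul(47, Pow(-5, -1))) = Mul(Rational(346688, 55977), Mul(47, Rational(-1, 5))) = Mul(Rational(346688, 55977), Rational(-47, 5)) = Rational(-346688, 5955)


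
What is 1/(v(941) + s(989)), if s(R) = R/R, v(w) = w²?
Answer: 1/885482 ≈ 1.1293e-6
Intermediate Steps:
s(R) = 1
1/(v(941) + s(989)) = 1/(941² + 1) = 1/(885481 + 1) = 1/885482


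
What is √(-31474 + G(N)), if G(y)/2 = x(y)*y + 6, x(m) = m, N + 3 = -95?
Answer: I*√12254 ≈ 110.7*I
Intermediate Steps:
N = -98 (N = -3 - 95 = -98)
G(y) = 12 + 2*y² (G(y) = 2*(y*y + 6) = 2*(y² + 6) = 2*(6 + y²) = 12 + 2*y²)
√(-31474 + G(N)) = √(-31474 + (12 + 2*(-98)²)) = √(-31474 + (12 + 2*9604)) = √(-31474 + (12 + 19208)) = √(-31474 + 19220) = √(-12254) = I*√12254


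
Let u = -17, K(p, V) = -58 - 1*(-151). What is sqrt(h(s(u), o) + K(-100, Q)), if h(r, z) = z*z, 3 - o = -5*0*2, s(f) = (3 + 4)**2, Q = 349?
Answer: sqrt(102) ≈ 10.100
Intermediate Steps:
K(p, V) = 93 (K(p, V) = -58 + 151 = 93)
s(f) = 49 (s(f) = 7**2 = 49)
o = 3 (o = 3 - (-5*0)*2 = 3 - 0*2 = 3 - 1*0 = 3 + 0 = 3)
h(r, z) = z**2
sqrt(h(s(u), o) + K(-100, Q)) = sqrt(3**2 + 93) = sqrt(9 + 93) = sqrt(102)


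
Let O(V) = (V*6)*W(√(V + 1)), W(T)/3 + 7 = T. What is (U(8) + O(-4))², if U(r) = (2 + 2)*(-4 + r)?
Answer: 254848 - 74880*I*√3 ≈ 2.5485e+5 - 1.297e+5*I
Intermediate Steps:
U(r) = -16 + 4*r (U(r) = 4*(-4 + r) = -16 + 4*r)
W(T) = -21 + 3*T
O(V) = 6*V*(-21 + 3*√(1 + V)) (O(V) = (V*6)*(-21 + 3*√(V + 1)) = (6*V)*(-21 + 3*√(1 + V)) = 6*V*(-21 + 3*√(1 + V)))
(U(8) + O(-4))² = ((-16 + 4*8) + 18*(-4)*(-7 + √(1 - 4)))² = ((-16 + 32) + 18*(-4)*(-7 + √(-3)))² = (16 + 18*(-4)*(-7 + I*√3))² = (16 + (504 - 72*I*√3))² = (520 - 72*I*√3)²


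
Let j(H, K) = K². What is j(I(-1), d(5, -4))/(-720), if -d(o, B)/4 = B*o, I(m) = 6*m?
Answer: -80/9 ≈ -8.8889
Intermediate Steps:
d(o, B) = -4*B*o
j(I(-1), d(5, -4))/(-720) = (-4*(-4)*5)²/(-720) = 80²*(-1/720) = 6400*(-1/720) = -80/9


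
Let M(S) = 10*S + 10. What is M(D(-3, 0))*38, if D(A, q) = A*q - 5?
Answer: -1520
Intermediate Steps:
D(A, q) = -5 + A*q
M(S) = 10 + 10*S
M(D(-3, 0))*38 = (10 + 10*(-5 - 3*0))*38 = (10 + 10*(-5 + 0))*38 = (10 + 10*(-5))*38 = (10 - 50)*38 = -40*38 = -1520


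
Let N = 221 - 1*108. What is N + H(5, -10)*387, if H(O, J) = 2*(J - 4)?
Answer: -10723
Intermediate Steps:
N = 113 (N = 221 - 108 = 113)
H(O, J) = -8 + 2*J (H(O, J) = 2*(-4 + J) = -8 + 2*J)
N + H(5, -10)*387 = 113 + (-8 + 2*(-10))*387 = 113 + (-8 - 20)*387 = 113 - 28*387 = 113 - 10836 = -10723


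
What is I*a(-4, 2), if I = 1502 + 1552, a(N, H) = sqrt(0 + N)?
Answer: 6108*I ≈ 6108.0*I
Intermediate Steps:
a(N, H) = sqrt(N)
I = 3054
I*a(-4, 2) = 3054*sqrt(-4) = 3054*(2*I) = 6108*I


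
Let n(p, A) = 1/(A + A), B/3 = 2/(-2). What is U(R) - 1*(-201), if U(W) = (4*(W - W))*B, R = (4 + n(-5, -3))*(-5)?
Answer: 201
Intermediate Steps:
B = -3 (B = 3*(2/(-2)) = 3*(2*(-½)) = 3*(-1) = -3)
n(p, A) = 1/(2*A)
R = -115/6 (R = (4 + (½)/(-3))*(-5) = (4 + (½)*(-⅓))*(-5) = (4 - ⅙)*(-5) = (23/6)*(-5) = -115/6 ≈ -19.167)
U(W) = 0 (U(W) = (4*(W - W))*(-3) = (4*0)*(-3) = 0*(-3) = 0)
U(R) - 1*(-201) = 0 - 1*(-201) = 0 + 201 = 201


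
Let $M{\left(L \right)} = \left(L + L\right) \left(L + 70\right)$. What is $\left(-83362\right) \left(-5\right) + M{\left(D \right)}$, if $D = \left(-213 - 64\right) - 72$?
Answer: $611552$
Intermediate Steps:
$D = -349$ ($D = -277 - 72 = -349$)
$M{\left(L \right)} = 2 L \left(70 + L\right)$
$\left(-83362\right) \left(-5\right) + M{\left(D \right)} = \left(-83362\right) \left(-5\right) + 2 \left(-349\right) \left(70 - 349\right) = 416810 + 2 \left(-349\right) \left(-279\right) = 416810 + 194742 = 611552$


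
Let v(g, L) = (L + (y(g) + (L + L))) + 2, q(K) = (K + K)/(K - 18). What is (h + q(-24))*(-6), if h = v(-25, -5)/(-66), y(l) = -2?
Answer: -633/77 ≈ -8.2208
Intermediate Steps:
q(K) = 2*K/(-18 + K) (q(K) = (2*K)/(-18 + K) = 2*K/(-18 + K))
v(g, L) = 3*L (v(g, L) = (L + (-2 + (L + L))) + 2 = (L + (-2 + 2*L)) + 2 = (-2 + 3*L) + 2 = 3*L)
h = 5/22 (h = (3*(-5))/(-66) = -15*(-1/66) = 5/22 ≈ 0.22727)
(h + q(-24))*(-6) = (5/22 + 2*(-24)/(-18 - 24))*(-6) = (5/22 + 2*(-24)/(-42))*(-6) = (5/22 + 2*(-24)*(-1/42))*(-6) = (5/22 + 8/7)*(-6) = (211/154)*(-6) = -633/77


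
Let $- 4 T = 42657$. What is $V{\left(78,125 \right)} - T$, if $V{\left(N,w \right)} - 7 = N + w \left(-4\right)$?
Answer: $\frac{40997}{4} \approx 10249.0$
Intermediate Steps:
$T = - \frac{42657}{4}$ ($T = \left(- \frac{1}{4}\right) 42657 = - \frac{42657}{4} \approx -10664.0$)
$V{\left(N,w \right)} = 7 + N - 4 w$ ($V{\left(N,w \right)} = 7 + \left(N + w \left(-4\right)\right) = 7 + \left(N - 4 w\right) = 7 + N - 4 w$)
$V{\left(78,125 \right)} - T = \left(7 + 78 - 500\right) - - \frac{42657}{4} = \left(7 + 78 - 500\right) + \frac{42657}{4} = -415 + \frac{42657}{4} = \frac{40997}{4}$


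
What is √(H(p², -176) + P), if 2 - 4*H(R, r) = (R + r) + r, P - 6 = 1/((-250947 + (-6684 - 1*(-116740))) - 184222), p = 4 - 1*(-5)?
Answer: √31392442141941/650226 ≈ 8.6169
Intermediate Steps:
p = 9 (p = 4 + 5 = 9)
P = 1950677/325113 (P = 6 + 1/((-250947 + (-6684 - 1*(-116740))) - 184222) = 6 + 1/((-250947 + (-6684 + 116740)) - 184222) = 6 + 1/((-250947 + 110056) - 184222) = 6 + 1/(-140891 - 184222) = 6 + 1/(-325113) = 6 - 1/325113 = 1950677/325113 ≈ 6.0000)
H(R, r) = ½ - r/2 - R/4 (H(R, r) = ½ - ((R + r) + r)/4 = ½ - (R + 2*r)/4 = ½ + (-r/2 - R/4) = ½ - r/2 - R/4)
√(H(p², -176) + P) = √((½ - ½*(-176) - ¼*9²) + 1950677/325113) = √((½ + 88 - ¼*81) + 1950677/325113) = √((½ + 88 - 81/4) + 1950677/325113) = √(273/4 + 1950677/325113) = √(96558557/1300452) = √31392442141941/650226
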